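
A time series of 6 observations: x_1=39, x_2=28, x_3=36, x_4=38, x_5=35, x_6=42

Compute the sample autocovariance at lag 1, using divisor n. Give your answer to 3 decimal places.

Mean x̄ = (39 + 28 + 36 + 38 + 35 + 42)/6 = 36.3333
Σ_{t=1}^{5}(x_t−x̄)(x_{t+1}−x̄) = -29.7778
γ_1 = -29.7778 / 6 = -4.963

-4.963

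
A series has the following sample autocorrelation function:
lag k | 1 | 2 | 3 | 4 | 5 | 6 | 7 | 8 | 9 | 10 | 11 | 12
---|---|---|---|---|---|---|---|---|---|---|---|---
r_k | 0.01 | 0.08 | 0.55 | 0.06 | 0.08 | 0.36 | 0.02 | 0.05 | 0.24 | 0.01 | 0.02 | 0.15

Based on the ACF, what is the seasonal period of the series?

The largest autocorrelation is r_3 = 0.55, with weaker echoes at lags 6 (0.36), 9 (0.24) and 12 (0.15); the remaining lags stay at or below 0.08.
The dominant spike at lag 3 indicates a seasonal period of 3.

3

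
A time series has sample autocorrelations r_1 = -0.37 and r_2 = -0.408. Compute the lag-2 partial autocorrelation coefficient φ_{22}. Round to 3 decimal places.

-0.631

φ_{22} = (r_2 − r_1²) / (1 − r_1²)
r_1² = (-0.37)² = 0.1369
Numerator = -0.408 − 0.1369 = -0.5449; denominator = 1 − 0.1369 = 0.8631
φ_{22} = -0.5449 / 0.8631 = -0.631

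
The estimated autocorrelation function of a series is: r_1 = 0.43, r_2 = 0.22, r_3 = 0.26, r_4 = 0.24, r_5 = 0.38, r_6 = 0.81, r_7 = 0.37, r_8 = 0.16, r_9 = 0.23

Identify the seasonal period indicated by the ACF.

6

The largest autocorrelation is r_6 = 0.81; the remaining lags stay at or below 0.43. The elevated value at lag 1 (0.43), dropping to 0.22 at lag 2, reflects decaying short-term dependence rather than seasonality.
The dominant spike at lag 6 indicates a seasonal period of 6.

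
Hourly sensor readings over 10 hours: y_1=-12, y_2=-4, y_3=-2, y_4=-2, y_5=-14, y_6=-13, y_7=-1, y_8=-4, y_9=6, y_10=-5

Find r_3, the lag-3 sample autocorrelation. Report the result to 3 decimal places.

-0.399

Mean ȳ = (-12 − 4 − 2 − 2 − 14 − 13 − 1 − 4 + 6 − 5)/10 = -5.1000
Σ(y_t−ȳ)(y_{t+3}−ȳ) = (-21.3900) + (-9.7900) + (-24.4900) + (12.7100) + (-9.7900) + (-87.6900) + (0.4100) = -140.0300
Denominator Σ(y_t−ȳ)² = 350.9000
r_3 = -140.0300 / 350.9000 = -0.399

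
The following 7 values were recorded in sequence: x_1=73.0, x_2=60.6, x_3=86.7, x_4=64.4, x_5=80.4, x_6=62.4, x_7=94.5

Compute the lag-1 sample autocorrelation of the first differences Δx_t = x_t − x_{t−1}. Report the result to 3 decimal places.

-0.749

First differences Δx: -12.4, 26.1, -22.3, 16.0, -18.0, 32.1
Mean of differences = 3.5833
Numerator Σ(Δx_t−Δx̄)(Δx_{t+1}−Δx̄) = -2147.5603
Denominator Σ(Δx_t−Δx̄)² = 2865.6283
r_1(Δx) = -2147.5603 / 2865.6283 = -0.749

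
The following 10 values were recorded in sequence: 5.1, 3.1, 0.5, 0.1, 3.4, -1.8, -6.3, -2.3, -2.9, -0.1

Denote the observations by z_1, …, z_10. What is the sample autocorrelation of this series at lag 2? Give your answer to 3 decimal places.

0.046

Mean z̄ = (5.1 + 3.1 + 0.5 + 0.1 + 3.4 − 1.8 − 6.3 − 2.3 − 2.9 − 0.1)/10 = -0.1200
Numerator Σ_{t=1}^{8}(z_t−z̄)(z_{t+2}−z̄) = 4.8032
Denominator Σ(z_t−z̄)² = 103.9360
r_2 = 4.8032 / 103.9360 = 0.046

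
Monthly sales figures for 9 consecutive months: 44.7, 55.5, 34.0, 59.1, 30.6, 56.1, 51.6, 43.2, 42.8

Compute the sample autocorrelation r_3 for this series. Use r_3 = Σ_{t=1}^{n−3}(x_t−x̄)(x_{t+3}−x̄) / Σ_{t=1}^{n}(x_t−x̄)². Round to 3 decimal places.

-0.257

Mean x̄ = (44.7 + 55.5 + 34.0 + 59.1 + 30.6 + 56.1 + 51.6 + 43.2 + 42.8)/9 = 46.4000
Σ(x_t−x̄)(x_{t+3}−x̄) = (-21.5900) + (-143.7800) + (-120.2800) + (66.0400) + (50.5600) + (-34.9200) = -203.9700
Denominator Σ(x_t−x̄)² = 794.7200
r_3 = -203.9700 / 794.7200 = -0.257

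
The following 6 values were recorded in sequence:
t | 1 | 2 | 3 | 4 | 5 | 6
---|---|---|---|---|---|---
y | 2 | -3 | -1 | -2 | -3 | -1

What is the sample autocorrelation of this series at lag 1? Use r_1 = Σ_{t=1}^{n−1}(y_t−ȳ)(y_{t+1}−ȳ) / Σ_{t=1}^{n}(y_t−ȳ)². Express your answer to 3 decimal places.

Mean ȳ = (2 − 3 − 1 − 2 − 3 − 1)/6 = -1.3333
Σ(y_t−ȳ)(y_{t+1}−ȳ) = (-5.5556) + (-0.5556) + (-0.2222) + (1.1111) + (-0.5556) = -5.7778
Denominator Σ(y_t−ȳ)² = 17.3333
r_1 = -5.7778 / 17.3333 = -0.333

-0.333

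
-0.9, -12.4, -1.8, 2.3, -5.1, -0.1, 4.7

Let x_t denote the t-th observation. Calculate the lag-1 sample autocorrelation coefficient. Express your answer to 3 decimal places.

-0.099

Mean x̄ = (-0.9 − 12.4 − 1.8 + 2.3 − 5.1 − 0.1 + 4.7)/7 = -1.9000
Deviations from mean: 1.0000, -10.5000, 0.1000, 4.2000, -3.2000, 1.8000, 6.6000
Σ(x_t−x̄)(x_{t+1}−x̄) = (-10.5000) + (-1.0500) + (0.4200) + (-13.4400) + (-5.7600) + (11.8800) = -18.4500
Denominator Σ(x_t−x̄)² = 185.9400
r_1 = -18.4500 / 185.9400 = -0.099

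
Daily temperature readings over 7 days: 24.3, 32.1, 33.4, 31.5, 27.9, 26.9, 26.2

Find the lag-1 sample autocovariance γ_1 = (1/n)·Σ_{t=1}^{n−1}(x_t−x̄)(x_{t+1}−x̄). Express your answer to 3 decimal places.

Mean x̄ = (24.3 + 32.1 + 33.4 + 31.5 + 27.9 + 26.9 + 26.2)/7 = 28.9000
Σ_{t=1}^{6}(x_t−x̄)(x_{t+1}−x̄) = 16.1800
γ_1 = 16.1800 / 7 = 2.311

2.311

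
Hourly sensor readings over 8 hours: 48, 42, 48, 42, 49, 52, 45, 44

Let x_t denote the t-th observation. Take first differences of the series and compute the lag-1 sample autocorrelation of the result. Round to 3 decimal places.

-0.494

First differences Δx: -6, 6, -6, 7, 3, -7, -1
Mean of differences = -0.5714
Numerator Σ(Δx_t−Δx̄)(Δx_{t+1}−Δx̄) = -105.6122
Denominator Σ(Δx_t−Δx̄)² = 213.7143
r_1(Δx) = -105.6122 / 213.7143 = -0.494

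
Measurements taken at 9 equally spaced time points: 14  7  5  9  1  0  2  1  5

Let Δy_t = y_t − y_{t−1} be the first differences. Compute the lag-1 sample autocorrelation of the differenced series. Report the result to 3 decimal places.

-0.235

First differences Δy: -7, -2, 4, -8, -1, 2, -1, 4
Mean of differences = -1.1250
Numerator Σ(Δy_t−Δȳ)(Δy_{t+1}−Δȳ) = -34.0156
Denominator Σ(Δy_t−Δȳ)² = 144.8750
r_1(Δy) = -34.0156 / 144.8750 = -0.235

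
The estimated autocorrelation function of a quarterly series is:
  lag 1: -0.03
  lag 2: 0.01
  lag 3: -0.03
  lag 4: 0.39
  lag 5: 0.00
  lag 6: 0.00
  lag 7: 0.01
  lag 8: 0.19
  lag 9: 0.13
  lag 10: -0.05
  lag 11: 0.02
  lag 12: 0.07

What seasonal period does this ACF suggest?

The largest autocorrelation is r_4 = 0.39, with a weaker echo at lag 8 (0.19); the remaining lags stay at or below 0.13.
The dominant spike at lag 4 indicates a seasonal period of 4.

4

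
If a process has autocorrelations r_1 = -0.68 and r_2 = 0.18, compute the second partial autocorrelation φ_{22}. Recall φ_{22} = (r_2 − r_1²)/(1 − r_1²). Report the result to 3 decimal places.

-0.525

φ_{22} = (r_2 − r_1²) / (1 − r_1²)
r_1² = (-0.68)² = 0.4624
Numerator = 0.18 − 0.4624 = -0.2824; denominator = 1 − 0.4624 = 0.5376
φ_{22} = -0.2824 / 0.5376 = -0.525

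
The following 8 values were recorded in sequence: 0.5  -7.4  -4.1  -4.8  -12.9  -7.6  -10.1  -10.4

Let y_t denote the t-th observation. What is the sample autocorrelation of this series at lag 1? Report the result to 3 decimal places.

0.037

Mean ȳ = (0.5 − 7.4 − 4.1 − 4.8 − 12.9 − 7.6 − 10.1 − 10.4)/8 = -7.1000
Deviations from mean: 7.6000, -0.3000, 3.0000, 2.3000, -5.8000, -0.5000, -3.0000, -3.3000
Numerator Σ_{t=1}^{7}(y_t−ȳ)(y_{t+1}−ȳ) = 4.6800
Denominator Σ(y_t−ȳ)² = 125.9200
r_1 = 4.6800 / 125.9200 = 0.037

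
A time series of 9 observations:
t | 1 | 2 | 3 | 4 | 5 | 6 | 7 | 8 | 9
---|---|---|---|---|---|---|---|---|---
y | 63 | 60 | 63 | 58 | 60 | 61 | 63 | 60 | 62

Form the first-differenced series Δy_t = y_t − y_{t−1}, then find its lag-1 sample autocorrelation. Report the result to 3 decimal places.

-0.648

First differences Δy: -3, 3, -5, 2, 1, 2, -3, 2
Mean of differences = -0.1250
Numerator Σ(Δy_t−Δȳ)(Δy_{t+1}−Δȳ) = -42.0156
Denominator Σ(Δy_t−Δȳ)² = 64.8750
r_1(Δy) = -42.0156 / 64.8750 = -0.648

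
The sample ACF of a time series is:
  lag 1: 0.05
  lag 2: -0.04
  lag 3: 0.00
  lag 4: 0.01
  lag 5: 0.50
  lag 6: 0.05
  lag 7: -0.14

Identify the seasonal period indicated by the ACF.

The largest autocorrelation is r_5 = 0.50; the remaining lags stay at or below 0.05.
The dominant spike at lag 5 indicates a seasonal period of 5.

5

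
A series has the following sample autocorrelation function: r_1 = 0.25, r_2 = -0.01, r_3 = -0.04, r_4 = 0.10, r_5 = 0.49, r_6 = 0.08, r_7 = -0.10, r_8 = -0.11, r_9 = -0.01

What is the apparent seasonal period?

The largest autocorrelation is r_5 = 0.49; the remaining lags stay at or below 0.25.
The dominant spike at lag 5 indicates a seasonal period of 5.

5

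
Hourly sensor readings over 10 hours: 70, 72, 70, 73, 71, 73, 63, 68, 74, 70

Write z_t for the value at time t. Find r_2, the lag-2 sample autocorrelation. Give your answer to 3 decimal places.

-0.282

Mean z̄ = (70 + 72 + 70 + 73 + 71 + 73 + 63 + 68 + 74 + 70)/10 = 70.4000
Numerator Σ_{t=1}^{8}(z_t−z̄)(z_{t+2}−z̄) = -25.5200
Denominator Σ(z_t−z̄)² = 90.4000
r_2 = -25.5200 / 90.4000 = -0.282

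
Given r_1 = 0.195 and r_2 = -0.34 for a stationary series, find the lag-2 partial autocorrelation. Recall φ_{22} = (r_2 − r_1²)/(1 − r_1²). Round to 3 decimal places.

-0.393

φ_{22} = (r_2 − r_1²) / (1 − r_1²)
r_1² = (0.195)² = 0.038025
Numerator = -0.34 − 0.0380 = -0.3780; denominator = 1 − 0.0380 = 0.9620
φ_{22} = -0.3780 / 0.9620 = -0.393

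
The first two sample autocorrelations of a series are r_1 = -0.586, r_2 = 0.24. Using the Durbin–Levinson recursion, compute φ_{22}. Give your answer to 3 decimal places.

-0.157

φ_{22} = (r_2 − r_1²) / (1 − r_1²)
r_1² = (-0.586)² = 0.343396
Numerator = 0.24 − 0.3434 = -0.1034; denominator = 1 − 0.3434 = 0.6566
φ_{22} = -0.1034 / 0.6566 = -0.157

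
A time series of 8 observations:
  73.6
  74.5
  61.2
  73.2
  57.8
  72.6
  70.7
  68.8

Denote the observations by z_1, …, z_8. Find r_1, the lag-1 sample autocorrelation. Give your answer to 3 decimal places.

-0.486

Mean z̄ = (73.6 + 74.5 + 61.2 + 73.2 + 57.8 + 72.6 + 70.7 + 68.8)/8 = 69.0500
Σ(z_t−z̄)(z_{t+1}−z̄) = (24.7975) + (-42.7825) + (-32.5775) + (-46.6875) + (-39.9375) + (5.8575) + (-0.4125) = -131.7425
Denominator Σ(z_t−z̄)² = 271.2000
r_1 = -131.7425 / 271.2000 = -0.486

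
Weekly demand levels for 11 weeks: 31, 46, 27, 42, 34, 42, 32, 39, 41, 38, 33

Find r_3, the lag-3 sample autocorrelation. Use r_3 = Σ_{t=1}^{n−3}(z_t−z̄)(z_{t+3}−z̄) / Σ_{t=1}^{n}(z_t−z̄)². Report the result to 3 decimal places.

-0.386

Mean z̄ = (31 + 46 + 27 + 42 + 34 + 42 + 32 + 39 + 41 + 38 + 33)/11 = 36.8182
Numerator Σ_{t=1}^{8}(z_t−z̄)(z_{t+3}−z̄) = -130.3719
Denominator Σ(z_t−z̄)² = 337.6364
r_3 = -130.3719 / 337.6364 = -0.386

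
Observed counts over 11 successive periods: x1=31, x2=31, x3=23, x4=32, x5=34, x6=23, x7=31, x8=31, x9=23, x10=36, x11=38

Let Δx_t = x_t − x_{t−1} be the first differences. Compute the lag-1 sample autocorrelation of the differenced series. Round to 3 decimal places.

-0.435

First differences Δx: 0, -8, 9, 2, -11, 8, 0, -8, 13, 2
Mean of differences = 0.7000
Numerator Σ(Δx_t−Δx̄)(Δx_{t+1}−Δx̄) = -245.9900
Denominator Σ(Δx_t−Δx̄)² = 566.1000
r_1(Δx) = -245.9900 / 566.1000 = -0.435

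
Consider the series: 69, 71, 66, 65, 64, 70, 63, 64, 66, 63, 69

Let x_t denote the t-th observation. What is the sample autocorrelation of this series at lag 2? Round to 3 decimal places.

-0.045

Mean x̄ = (69 + 71 + 66 + 65 + 64 + 70 + 63 + 64 + 66 + 63 + 69)/11 = 66.3636
Numerator Σ_{t=1}^{9}(x_t−x̄)(x_{t+2}−x̄) = -3.8099
Denominator Σ(x_t−x̄)² = 84.5455
r_2 = -3.8099 / 84.5455 = -0.045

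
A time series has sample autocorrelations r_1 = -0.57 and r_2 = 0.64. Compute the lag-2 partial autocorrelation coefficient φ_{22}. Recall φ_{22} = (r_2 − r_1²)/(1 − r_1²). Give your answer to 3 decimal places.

φ_{22} = (r_2 − r_1²) / (1 − r_1²)
r_1² = (-0.57)² = 0.3249
Numerator = 0.64 − 0.3249 = 0.3151; denominator = 1 − 0.3249 = 0.6751
φ_{22} = 0.3151 / 0.6751 = 0.467

0.467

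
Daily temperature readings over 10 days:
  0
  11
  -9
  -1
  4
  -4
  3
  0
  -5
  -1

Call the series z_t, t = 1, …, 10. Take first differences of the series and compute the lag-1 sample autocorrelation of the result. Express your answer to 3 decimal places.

-0.600

First differences Δz: 11, -20, 8, 5, -8, 7, -3, -5, 4
Mean of differences = -0.1111
Numerator Σ(Δz_t−Δz̄)(Δz_{t+1}−Δz̄) = -463.7901
Denominator Σ(Δz_t−Δz̄)² = 772.8889
r_1(Δz) = -463.7901 / 772.8889 = -0.600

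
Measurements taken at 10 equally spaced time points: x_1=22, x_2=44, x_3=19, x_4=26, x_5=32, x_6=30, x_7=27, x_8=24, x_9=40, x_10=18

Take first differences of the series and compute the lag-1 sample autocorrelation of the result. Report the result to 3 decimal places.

First differences Δx: 22, -25, 7, 6, -2, -3, -3, 16, -22
Mean of differences = -0.4444
Numerator Σ(Δx_t−Δx̄)(Δx_{t+1}−Δx̄) = -1081.9753
Denominator Σ(Δx_t−Δx̄)² = 1954.2222
r_1(Δx) = -1081.9753 / 1954.2222 = -0.554

-0.554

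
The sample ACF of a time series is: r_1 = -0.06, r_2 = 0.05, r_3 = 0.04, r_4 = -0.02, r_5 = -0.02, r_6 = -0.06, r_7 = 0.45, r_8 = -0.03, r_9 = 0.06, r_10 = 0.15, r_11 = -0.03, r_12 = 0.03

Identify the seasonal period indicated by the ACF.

7

The largest autocorrelation is r_7 = 0.45; the remaining lags stay at or below 0.15.
The dominant spike at lag 7 indicates a seasonal period of 7.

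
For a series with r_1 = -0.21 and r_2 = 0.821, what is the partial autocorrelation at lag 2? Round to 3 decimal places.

φ_{22} = (r_2 − r_1²) / (1 − r_1²)
r_1² = (-0.21)² = 0.0441
Numerator = 0.821 − 0.0441 = 0.7769; denominator = 1 − 0.0441 = 0.9559
φ_{22} = 0.7769 / 0.9559 = 0.813

0.813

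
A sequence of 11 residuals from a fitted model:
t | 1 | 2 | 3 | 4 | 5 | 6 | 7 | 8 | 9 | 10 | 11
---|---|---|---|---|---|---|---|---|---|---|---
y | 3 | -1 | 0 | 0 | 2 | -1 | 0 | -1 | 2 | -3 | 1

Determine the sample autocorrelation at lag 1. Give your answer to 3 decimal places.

Mean ȳ = (3 − 1 + 0 + 0 + 2 − 1 + 0 − 1 + 2 − 3 + 1)/11 = 0.1818
Numerator Σ_{t=1}^{10}(y_t−ȳ)(y_{t+1}−ȳ) = -15.6694
Denominator Σ(y_t−ȳ)² = 29.6364
r_1 = -15.6694 / 29.6364 = -0.529

-0.529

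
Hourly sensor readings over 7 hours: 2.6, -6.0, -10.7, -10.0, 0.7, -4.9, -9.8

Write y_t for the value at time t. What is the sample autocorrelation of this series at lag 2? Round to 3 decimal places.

-0.594

Mean ȳ = (2.6 − 6.0 − 10.7 − 10.0 + 0.7 − 4.9 − 9.8)/7 = -5.4429
Deviations from mean: 8.0429, -0.5571, -5.2571, -4.5571, 6.1429, 0.5429, -4.3571
Numerator Σ_{t=1}^{5}(y_t−ȳ)(y_{t+2}−ȳ) = -101.2765
Denominator Σ(y_t−ȳ)² = 170.4171
r_2 = -101.2765 / 170.4171 = -0.594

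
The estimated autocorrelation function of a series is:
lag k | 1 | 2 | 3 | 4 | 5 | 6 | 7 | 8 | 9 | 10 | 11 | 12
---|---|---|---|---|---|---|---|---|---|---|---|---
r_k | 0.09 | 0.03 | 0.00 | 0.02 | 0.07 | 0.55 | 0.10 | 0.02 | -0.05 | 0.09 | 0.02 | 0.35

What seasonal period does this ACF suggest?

6

The largest autocorrelation is r_6 = 0.55, with a weaker echo at lag 12 (0.35); the remaining lags stay at or below 0.10.
The dominant spike at lag 6 indicates a seasonal period of 6.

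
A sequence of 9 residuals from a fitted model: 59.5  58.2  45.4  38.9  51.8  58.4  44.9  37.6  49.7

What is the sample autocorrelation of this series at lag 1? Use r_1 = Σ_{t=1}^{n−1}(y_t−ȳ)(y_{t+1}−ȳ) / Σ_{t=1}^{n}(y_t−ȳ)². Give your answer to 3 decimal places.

0.183

Mean ȳ = (59.5 + 58.2 + 45.4 + 38.9 + 51.8 + 58.4 + 44.9 + 37.6 + 49.7)/9 = 49.3778
Numerator Σ_{t=1}^{8}(y_t−ȳ)(y_{t+1}−ȳ) = 100.9040
Denominator Σ(y_t−ȳ)² = 552.0356
r_1 = 100.9040 / 552.0356 = 0.183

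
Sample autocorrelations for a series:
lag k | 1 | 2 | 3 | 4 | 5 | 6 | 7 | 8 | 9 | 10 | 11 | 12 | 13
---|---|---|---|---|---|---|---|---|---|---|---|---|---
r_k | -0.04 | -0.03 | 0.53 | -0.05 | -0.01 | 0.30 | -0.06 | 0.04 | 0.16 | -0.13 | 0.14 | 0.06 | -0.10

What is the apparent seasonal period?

3

The largest autocorrelation is r_3 = 0.53, with weaker echoes at lags 6 (0.30) and 9 (0.16); the remaining lags stay at or below 0.14.
The dominant spike at lag 3 indicates a seasonal period of 3.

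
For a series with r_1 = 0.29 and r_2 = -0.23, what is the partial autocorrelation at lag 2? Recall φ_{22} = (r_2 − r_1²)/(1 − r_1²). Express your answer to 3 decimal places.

φ_{22} = (r_2 − r_1²) / (1 − r_1²)
r_1² = (0.29)² = 0.0841
Numerator = -0.23 − 0.0841 = -0.3141; denominator = 1 − 0.0841 = 0.9159
φ_{22} = -0.3141 / 0.9159 = -0.343

-0.343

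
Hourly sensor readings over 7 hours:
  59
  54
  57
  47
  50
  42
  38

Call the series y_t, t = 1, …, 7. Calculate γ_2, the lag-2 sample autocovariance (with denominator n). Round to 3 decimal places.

Mean ȳ = (59 + 54 + 57 + 47 + 50 + 42 + 38)/7 = 49.5714
Deviations: 9.4286, 4.4286, 7.4286, -2.5714, 0.4286, -7.5714, -11.5714
Σ_{t=1}^{5}(y_t−ȳ)(y_{t+2}−ȳ) = 76.3469
γ_2 = 76.3469 / 7 = 10.907

10.907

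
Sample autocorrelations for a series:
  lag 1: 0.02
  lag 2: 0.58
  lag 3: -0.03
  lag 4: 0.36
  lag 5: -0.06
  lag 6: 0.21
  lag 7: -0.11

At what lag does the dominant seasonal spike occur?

2

The largest autocorrelation is r_2 = 0.58, with weaker echoes at lags 4 (0.36) and 6 (0.21); the remaining lags stay at or below 0.02.
The dominant spike at lag 2 indicates a seasonal period of 2.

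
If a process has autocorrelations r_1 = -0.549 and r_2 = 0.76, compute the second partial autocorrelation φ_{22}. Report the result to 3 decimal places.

φ_{22} = (r_2 − r_1²) / (1 − r_1²)
r_1² = (-0.549)² = 0.301401
Numerator = 0.76 − 0.3014 = 0.4586; denominator = 1 − 0.3014 = 0.6986
φ_{22} = 0.4586 / 0.6986 = 0.656

0.656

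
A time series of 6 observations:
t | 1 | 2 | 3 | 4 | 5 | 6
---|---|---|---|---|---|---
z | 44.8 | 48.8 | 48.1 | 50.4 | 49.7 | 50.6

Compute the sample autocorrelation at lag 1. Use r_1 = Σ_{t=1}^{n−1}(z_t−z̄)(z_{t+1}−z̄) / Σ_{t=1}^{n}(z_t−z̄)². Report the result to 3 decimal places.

Mean z̄ = (44.8 + 48.8 + 48.1 + 50.4 + 49.7 + 50.6)/6 = 48.7333
Deviations from mean: -3.9333, 0.0667, -0.6333, 1.6667, 0.9667, 1.8667
Numerator Σ_{t=1}^{5}(z_t−z̄)(z_{t+1}−z̄) = 2.0556
Denominator Σ(z_t−z̄)² = 23.0733
r_1 = 2.0556 / 23.0733 = 0.089

0.089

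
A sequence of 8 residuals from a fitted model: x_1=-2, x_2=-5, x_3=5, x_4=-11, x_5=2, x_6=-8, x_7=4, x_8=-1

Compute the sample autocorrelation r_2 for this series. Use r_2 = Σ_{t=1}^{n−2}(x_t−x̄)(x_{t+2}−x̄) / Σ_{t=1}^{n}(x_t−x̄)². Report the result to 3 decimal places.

0.557

Mean x̄ = (-2 − 5 + 5 − 11 + 2 − 8 + 4 − 1)/8 = -2.0000
Deviations from mean: 0.0000, -3.0000, 7.0000, -9.0000, 4.0000, -6.0000, 6.0000, 1.0000
Numerator Σ_{t=1}^{6}(x_t−x̄)(x_{t+2}−x̄) = 127.0000
Denominator Σ(x_t−x̄)² = 228.0000
r_2 = 127.0000 / 228.0000 = 0.557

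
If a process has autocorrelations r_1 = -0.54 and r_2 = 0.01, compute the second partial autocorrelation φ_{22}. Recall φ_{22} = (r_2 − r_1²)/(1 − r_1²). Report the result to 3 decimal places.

-0.398

φ_{22} = (r_2 − r_1²) / (1 − r_1²)
r_1² = (-0.54)² = 0.2916
Numerator = 0.01 − 0.2916 = -0.2816; denominator = 1 − 0.2916 = 0.7084
φ_{22} = -0.2816 / 0.7084 = -0.398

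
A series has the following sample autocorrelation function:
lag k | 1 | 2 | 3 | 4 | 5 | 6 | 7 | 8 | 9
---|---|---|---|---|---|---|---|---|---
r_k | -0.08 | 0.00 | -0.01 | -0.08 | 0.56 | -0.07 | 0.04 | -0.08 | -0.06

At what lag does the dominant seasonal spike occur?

The largest autocorrelation is r_5 = 0.56; the remaining lags stay at or below 0.04.
The dominant spike at lag 5 indicates a seasonal period of 5.

5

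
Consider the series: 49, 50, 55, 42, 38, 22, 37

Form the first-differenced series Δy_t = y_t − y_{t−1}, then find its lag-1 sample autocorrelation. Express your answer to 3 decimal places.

-0.365

First differences Δy: 1, 5, -13, -4, -16, 15
Mean of differences = -2.0000
Numerator Σ(Δy_t−Δȳ)(Δy_{t+1}−Δȳ) = -244.0000
Denominator Σ(Δy_t−Δȳ)² = 668.0000
r_1(Δy) = -244.0000 / 668.0000 = -0.365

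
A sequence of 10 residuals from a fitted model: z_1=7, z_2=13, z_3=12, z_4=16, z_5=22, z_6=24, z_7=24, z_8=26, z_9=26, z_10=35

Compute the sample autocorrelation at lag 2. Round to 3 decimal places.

Mean z̄ = (7 + 13 + 12 + 16 + 22 + 24 + 24 + 26 + 26 + 35)/10 = 20.5000
Numerator Σ_{t=1}^{8}(z_t−z̄)(z_{t+2}−z̄) = 243.5000
Denominator Σ(z_t−z̄)² = 628.5000
r_2 = 243.5000 / 628.5000 = 0.387

0.387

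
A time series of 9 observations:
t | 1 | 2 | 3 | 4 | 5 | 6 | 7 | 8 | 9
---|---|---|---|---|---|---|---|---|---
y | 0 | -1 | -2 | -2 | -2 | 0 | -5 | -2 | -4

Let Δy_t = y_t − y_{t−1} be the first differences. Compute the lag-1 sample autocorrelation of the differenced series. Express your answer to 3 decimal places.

-0.732

First differences Δy: -1, -1, 0, 0, 2, -5, 3, -2
Mean of differences = -0.5000
Numerator Σ(Δy_t−Δȳ)(Δy_{t+1}−Δȳ) = -30.7500
Denominator Σ(Δy_t−Δȳ)² = 42.0000
r_1(Δy) = -30.7500 / 42.0000 = -0.732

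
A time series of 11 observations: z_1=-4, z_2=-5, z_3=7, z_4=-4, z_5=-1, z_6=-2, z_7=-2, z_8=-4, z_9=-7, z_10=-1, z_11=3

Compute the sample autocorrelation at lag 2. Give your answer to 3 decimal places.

-0.197

Mean z̄ = (-4 − 5 + 7 − 4 − 1 − 2 − 2 − 4 − 7 − 1 + 3)/11 = -1.8182
Numerator Σ_{t=1}^{9}(z_t−z̄)(z_{t+2}−z̄) = -30.2479
Denominator Σ(z_t−z̄)² = 153.6364
r_2 = -30.2479 / 153.6364 = -0.197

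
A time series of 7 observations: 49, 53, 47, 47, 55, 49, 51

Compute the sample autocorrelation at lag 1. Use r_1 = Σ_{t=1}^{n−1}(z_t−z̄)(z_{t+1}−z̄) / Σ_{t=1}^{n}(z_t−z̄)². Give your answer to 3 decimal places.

-0.440

Mean z̄ = (49 + 53 + 47 + 47 + 55 + 49 + 51)/7 = 50.1429
Deviations from mean: -1.1429, 2.8571, -3.1429, -3.1429, 4.8571, -1.1429, 0.8571
Σ(z_t−z̄)(z_{t+1}−z̄) = (-3.2653) + (-8.9796) + (9.8776) + (-15.2653) + (-5.5510) + (-0.9796) = -24.1633
Denominator Σ(z_t−z̄)² = 54.8571
r_1 = -24.1633 / 54.8571 = -0.440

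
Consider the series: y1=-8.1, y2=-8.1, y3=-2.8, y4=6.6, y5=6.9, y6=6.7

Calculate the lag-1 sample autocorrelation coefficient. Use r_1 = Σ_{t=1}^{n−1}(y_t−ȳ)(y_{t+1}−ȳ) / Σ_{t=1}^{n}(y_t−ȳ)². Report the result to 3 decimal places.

0.586

Mean ȳ = (-8.1 − 8.1 − 2.8 + 6.6 + 6.9 + 6.7)/6 = 0.2000
Deviations from mean: -8.3000, -8.3000, -3.0000, 6.4000, 6.7000, 6.5000
Σ(y_t−ȳ)(y_{t+1}−ȳ) = (68.8900) + (24.9000) + (-19.2000) + (42.8800) + (43.5500) = 161.0200
Denominator Σ(y_t−ȳ)² = 274.8800
r_1 = 161.0200 / 274.8800 = 0.586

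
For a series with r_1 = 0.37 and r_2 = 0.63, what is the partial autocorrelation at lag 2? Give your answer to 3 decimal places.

0.571

φ_{22} = (r_2 − r_1²) / (1 − r_1²)
r_1² = (0.37)² = 0.1369
Numerator = 0.63 − 0.1369 = 0.4931; denominator = 1 − 0.1369 = 0.8631
φ_{22} = 0.4931 / 0.8631 = 0.571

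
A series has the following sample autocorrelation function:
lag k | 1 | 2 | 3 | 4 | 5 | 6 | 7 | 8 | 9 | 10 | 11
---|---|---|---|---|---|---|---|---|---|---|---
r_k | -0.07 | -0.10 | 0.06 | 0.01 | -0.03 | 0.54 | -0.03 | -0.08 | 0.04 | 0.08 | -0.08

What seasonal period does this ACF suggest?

6

The largest autocorrelation is r_6 = 0.54; the remaining lags stay at or below 0.08.
The dominant spike at lag 6 indicates a seasonal period of 6.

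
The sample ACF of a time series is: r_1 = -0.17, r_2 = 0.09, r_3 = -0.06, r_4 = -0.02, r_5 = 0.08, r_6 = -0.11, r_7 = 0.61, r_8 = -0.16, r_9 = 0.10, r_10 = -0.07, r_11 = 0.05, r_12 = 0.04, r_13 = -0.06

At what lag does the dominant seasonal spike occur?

7

The largest autocorrelation is r_7 = 0.61; the remaining lags stay at or below 0.10.
The dominant spike at lag 7 indicates a seasonal period of 7.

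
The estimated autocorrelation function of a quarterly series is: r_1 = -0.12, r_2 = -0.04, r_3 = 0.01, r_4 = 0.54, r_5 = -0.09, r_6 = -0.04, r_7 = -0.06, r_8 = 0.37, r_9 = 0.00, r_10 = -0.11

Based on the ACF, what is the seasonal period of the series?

4

The largest autocorrelation is r_4 = 0.54, with a weaker echo at lag 8 (0.37); the remaining lags stay at or below 0.01.
The dominant spike at lag 4 indicates a seasonal period of 4.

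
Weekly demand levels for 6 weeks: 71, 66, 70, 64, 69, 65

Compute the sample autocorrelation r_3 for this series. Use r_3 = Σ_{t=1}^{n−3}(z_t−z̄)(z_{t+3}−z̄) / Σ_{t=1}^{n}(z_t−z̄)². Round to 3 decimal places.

Mean z̄ = (71 + 66 + 70 + 64 + 69 + 65)/6 = 67.5000
Deviations from mean: 3.5000, -1.5000, 2.5000, -3.5000, 1.5000, -2.5000
Numerator Σ_{t=1}^{3}(z_t−z̄)(z_{t+3}−z̄) = -20.7500
Denominator Σ(z_t−z̄)² = 41.5000
r_3 = -20.7500 / 41.5000 = -0.500

-0.500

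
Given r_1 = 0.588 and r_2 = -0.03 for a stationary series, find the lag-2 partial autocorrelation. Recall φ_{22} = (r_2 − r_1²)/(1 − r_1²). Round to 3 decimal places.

-0.574

φ_{22} = (r_2 − r_1²) / (1 − r_1²)
r_1² = (0.588)² = 0.345744
Numerator = -0.03 − 0.3457 = -0.3757; denominator = 1 − 0.3457 = 0.6543
φ_{22} = -0.3757 / 0.6543 = -0.574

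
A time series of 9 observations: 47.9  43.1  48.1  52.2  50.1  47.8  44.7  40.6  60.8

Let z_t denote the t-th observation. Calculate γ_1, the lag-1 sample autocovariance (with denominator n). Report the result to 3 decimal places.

-6.390

Mean z̄ = (47.9 + 43.1 + 48.1 + 52.2 + 50.1 + 47.8 + 44.7 + 40.6 + 60.8)/9 = 48.3667
Σ_{t=1}^{8}(z_t−z̄)(z_{t+1}−z̄) = -57.5078
γ_1 = -57.5078 / 9 = -6.390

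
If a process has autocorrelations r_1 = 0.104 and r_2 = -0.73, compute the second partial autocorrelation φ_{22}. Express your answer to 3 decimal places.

-0.749

φ_{22} = (r_2 − r_1²) / (1 − r_1²)
r_1² = (0.104)² = 0.010816
Numerator = -0.73 − 0.0108 = -0.7408; denominator = 1 − 0.0108 = 0.9892
φ_{22} = -0.7408 / 0.9892 = -0.749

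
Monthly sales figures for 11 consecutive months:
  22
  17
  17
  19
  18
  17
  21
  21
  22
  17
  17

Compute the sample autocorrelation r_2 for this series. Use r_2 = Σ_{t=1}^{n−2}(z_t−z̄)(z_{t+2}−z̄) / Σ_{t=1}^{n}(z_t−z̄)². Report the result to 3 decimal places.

-0.295

Mean z̄ = (22 + 17 + 17 + 19 + 18 + 17 + 21 + 21 + 22 + 17 + 17)/11 = 18.9091
Numerator Σ_{t=1}^{9}(z_t−z̄)(z_{t+2}−z̄) = -13.8347
Denominator Σ(z_t−z̄)² = 46.9091
r_2 = -13.8347 / 46.9091 = -0.295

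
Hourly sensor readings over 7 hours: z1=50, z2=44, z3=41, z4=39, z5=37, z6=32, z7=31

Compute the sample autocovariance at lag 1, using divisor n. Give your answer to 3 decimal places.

Mean z̄ = (50 + 44 + 41 + 39 + 37 + 32 + 31)/7 = 39.1429
Deviations: 10.8571, 4.8571, 1.8571, -0.1429, -2.1429, -7.1429, -8.1429
Σ_{t=1}^{6}(z_t−z̄)(z_{t+1}−z̄) = 135.2653
γ_1 = 135.2653 / 7 = 19.324

19.324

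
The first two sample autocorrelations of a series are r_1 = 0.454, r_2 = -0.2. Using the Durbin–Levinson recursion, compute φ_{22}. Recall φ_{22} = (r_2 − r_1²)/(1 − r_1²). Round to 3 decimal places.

φ_{22} = (r_2 − r_1²) / (1 − r_1²)
r_1² = (0.454)² = 0.206116
Numerator = -0.2 − 0.2061 = -0.4061; denominator = 1 − 0.2061 = 0.7939
φ_{22} = -0.4061 / 0.7939 = -0.512

-0.512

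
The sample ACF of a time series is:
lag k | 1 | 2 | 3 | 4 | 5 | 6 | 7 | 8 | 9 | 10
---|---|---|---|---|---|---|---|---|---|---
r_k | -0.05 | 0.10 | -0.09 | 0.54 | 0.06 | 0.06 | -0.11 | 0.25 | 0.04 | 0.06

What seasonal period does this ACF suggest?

The largest autocorrelation is r_4 = 0.54, with a weaker echo at lag 8 (0.25); the remaining lags stay at or below 0.10.
The dominant spike at lag 4 indicates a seasonal period of 4.

4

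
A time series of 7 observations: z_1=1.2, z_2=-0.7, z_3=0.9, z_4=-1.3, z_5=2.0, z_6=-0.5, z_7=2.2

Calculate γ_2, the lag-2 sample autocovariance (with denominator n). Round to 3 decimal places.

1.055

Mean z̄ = (1.2 − 0.7 + 0.9 − 1.3 + 2.0 − 0.5 + 2.2)/7 = 0.5429
Deviations: 0.6571, -1.2429, 0.3571, -1.8429, 1.4571, -1.0429, 1.6571
Σ_{t=1}^{5}(z_t−z̄)(z_{t+2}−z̄) = 7.3820
γ_2 = 7.3820 / 7 = 1.055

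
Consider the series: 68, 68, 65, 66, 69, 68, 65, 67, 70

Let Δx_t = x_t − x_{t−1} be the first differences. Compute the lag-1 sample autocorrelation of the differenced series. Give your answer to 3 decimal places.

0.005

First differences Δx: 0, -3, 1, 3, -1, -3, 2, 3
Mean of differences = 0.2500
Numerator Σ(Δx_t−Δx̄)(Δx_{t+1}−Δx̄) = 0.1875
Denominator Σ(Δx_t−Δx̄)² = 41.5000
r_1(Δx) = 0.1875 / 41.5000 = 0.005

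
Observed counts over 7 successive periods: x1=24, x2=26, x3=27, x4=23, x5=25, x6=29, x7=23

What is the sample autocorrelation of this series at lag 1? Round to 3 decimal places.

Mean x̄ = (24 + 26 + 27 + 23 + 25 + 29 + 23)/7 = 25.2857
Deviations from mean: -1.2857, 0.7143, 1.7143, -2.2857, -0.2857, 3.7143, -2.2857
Σ(x_t−x̄)(x_{t+1}−x̄) = (-0.9184) + (1.2245) + (-3.9184) + (0.6531) + (-1.0612) + (-8.4898) = -12.5102
Denominator Σ(x_t−x̄)² = 29.4286
r_1 = -12.5102 / 29.4286 = -0.425

-0.425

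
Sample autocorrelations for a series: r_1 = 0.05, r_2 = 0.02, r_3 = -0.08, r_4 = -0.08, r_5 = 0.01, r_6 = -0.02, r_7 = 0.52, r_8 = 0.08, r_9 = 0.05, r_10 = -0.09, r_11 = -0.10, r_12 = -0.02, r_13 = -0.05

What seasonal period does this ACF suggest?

7

The largest autocorrelation is r_7 = 0.52; the remaining lags stay at or below 0.08.
The dominant spike at lag 7 indicates a seasonal period of 7.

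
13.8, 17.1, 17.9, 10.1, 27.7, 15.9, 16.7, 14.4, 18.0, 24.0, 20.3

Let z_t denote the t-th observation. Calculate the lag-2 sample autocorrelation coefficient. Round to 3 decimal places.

Mean z̄ = (13.8 + 17.1 + 17.9 + 10.1 + 27.7 + 15.9 + 16.7 + 14.4 + 18.0 + 24.0 + 20.3)/11 = 17.8091
Numerator Σ_{t=1}^{9}(z_t−z̄)(z_{t+2}−z̄) = -4.5847
Denominator Σ(z_t−z̄)² = 234.9091
r_2 = -4.5847 / 234.9091 = -0.020

-0.020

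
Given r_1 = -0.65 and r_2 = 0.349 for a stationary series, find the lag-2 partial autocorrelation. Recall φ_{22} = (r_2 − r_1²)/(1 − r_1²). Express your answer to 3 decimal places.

φ_{22} = (r_2 − r_1²) / (1 − r_1²)
r_1² = (-0.65)² = 0.4225
Numerator = 0.349 − 0.4225 = -0.0735; denominator = 1 − 0.4225 = 0.5775
φ_{22} = -0.0735 / 0.5775 = -0.127

-0.127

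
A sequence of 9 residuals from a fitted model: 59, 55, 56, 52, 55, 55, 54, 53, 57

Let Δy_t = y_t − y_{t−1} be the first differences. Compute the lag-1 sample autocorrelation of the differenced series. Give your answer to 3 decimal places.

-0.396

First differences Δy: -4, 1, -4, 3, 0, -1, -1, 4
Mean of differences = -0.2500
Numerator Σ(Δy_t−Δȳ)(Δy_{t+1}−Δȳ) = -23.5625
Denominator Σ(Δy_t−Δȳ)² = 59.5000
r_1(Δy) = -23.5625 / 59.5000 = -0.396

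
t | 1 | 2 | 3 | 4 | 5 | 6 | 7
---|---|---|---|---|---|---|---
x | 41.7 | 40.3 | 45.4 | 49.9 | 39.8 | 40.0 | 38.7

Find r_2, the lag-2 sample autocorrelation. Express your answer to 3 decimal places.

-0.342

Mean x̄ = (41.7 + 40.3 + 45.4 + 49.9 + 39.8 + 40.0 + 38.7)/7 = 42.2571
Deviations from mean: -0.5571, -1.9571, 3.1429, 7.6429, -2.4571, -2.2571, -3.5571
Numerator Σ_{t=1}^{5}(x_t−x̄)(x_{t+2}−x̄) = -32.9422
Denominator Σ(x_t−x̄)² = 96.2171
r_2 = -32.9422 / 96.2171 = -0.342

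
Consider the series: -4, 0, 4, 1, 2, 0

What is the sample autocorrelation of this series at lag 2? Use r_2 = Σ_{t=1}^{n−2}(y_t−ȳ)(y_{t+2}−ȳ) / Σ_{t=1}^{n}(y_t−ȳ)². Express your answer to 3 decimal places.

-0.310

Mean ȳ = (-4 + 0 + 4 + 1 + 2 + 0)/6 = 0.5000
Deviations from mean: -4.5000, -0.5000, 3.5000, 0.5000, 1.5000, -0.5000
Numerator Σ_{t=1}^{4}(y_t−ȳ)(y_{t+2}−ȳ) = -11.0000
Denominator Σ(y_t−ȳ)² = 35.5000
r_2 = -11.0000 / 35.5000 = -0.310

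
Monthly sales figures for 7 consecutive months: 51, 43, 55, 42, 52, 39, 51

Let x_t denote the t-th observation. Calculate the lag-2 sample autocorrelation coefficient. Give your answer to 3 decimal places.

0.656

Mean x̄ = (51 + 43 + 55 + 42 + 52 + 39 + 51)/7 = 47.5714
Σ(x_t−x̄)(x_{t+2}−x̄) = (25.4694) + (25.4694) + (32.8980) + (47.7551) + (15.1837) = 146.7755
Denominator Σ(x_t−x̄)² = 223.7143
r_2 = 146.7755 / 223.7143 = 0.656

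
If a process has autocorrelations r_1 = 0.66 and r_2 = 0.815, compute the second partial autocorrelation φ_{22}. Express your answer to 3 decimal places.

φ_{22} = (r_2 − r_1²) / (1 − r_1²)
r_1² = (0.66)² = 0.4356
Numerator = 0.815 − 0.4356 = 0.3794; denominator = 1 − 0.4356 = 0.5644
φ_{22} = 0.3794 / 0.5644 = 0.672

0.672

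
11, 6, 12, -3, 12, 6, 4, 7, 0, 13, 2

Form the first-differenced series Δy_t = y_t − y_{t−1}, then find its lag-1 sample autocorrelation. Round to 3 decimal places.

-0.762

First differences Δy: -5, 6, -15, 15, -6, -2, 3, -7, 13, -11
Mean of differences = -0.9000
Numerator Σ(Δy_t−Δȳ)(Δy_{t+1}−Δȳ) = -678.5100
Denominator Σ(Δy_t−Δȳ)² = 890.9000
r_1(Δy) = -678.5100 / 890.9000 = -0.762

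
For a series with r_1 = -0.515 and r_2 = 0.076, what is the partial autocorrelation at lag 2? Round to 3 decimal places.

φ_{22} = (r_2 − r_1²) / (1 − r_1²)
r_1² = (-0.515)² = 0.265225
Numerator = 0.076 − 0.2652 = -0.1892; denominator = 1 − 0.2652 = 0.7348
φ_{22} = -0.1892 / 0.7348 = -0.258

-0.258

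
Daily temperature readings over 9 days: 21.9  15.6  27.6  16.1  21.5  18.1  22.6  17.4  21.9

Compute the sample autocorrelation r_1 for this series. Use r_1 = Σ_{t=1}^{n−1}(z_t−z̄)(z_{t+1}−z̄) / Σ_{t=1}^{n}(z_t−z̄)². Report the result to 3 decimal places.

-0.817

Mean z̄ = (21.9 + 15.6 + 27.6 + 16.1 + 21.5 + 18.1 + 22.6 + 17.4 + 21.9)/9 = 20.3000
Numerator Σ_{t=1}^{8}(z_t−z̄)(z_{t+1}−z̄) = -96.5400
Denominator Σ(z_t−z̄)² = 118.1200
r_1 = -96.5400 / 118.1200 = -0.817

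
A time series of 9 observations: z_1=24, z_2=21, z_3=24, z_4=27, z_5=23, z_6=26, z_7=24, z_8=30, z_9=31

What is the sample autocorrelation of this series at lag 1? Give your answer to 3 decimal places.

Mean z̄ = (24 + 21 + 24 + 27 + 23 + 26 + 24 + 30 + 31)/9 = 25.5556
Numerator Σ_{t=1}^{8}(z_t−z̄)(z_{t+1}−z̄) = 23.6914
Denominator Σ(z_t−z̄)² = 86.2222
r_1 = 23.6914 / 86.2222 = 0.275

0.275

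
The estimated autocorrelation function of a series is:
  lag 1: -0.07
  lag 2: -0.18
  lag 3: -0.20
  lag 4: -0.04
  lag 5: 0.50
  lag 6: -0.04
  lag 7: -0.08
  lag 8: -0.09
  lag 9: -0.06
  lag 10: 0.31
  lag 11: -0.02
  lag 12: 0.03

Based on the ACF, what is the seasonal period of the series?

5

The largest autocorrelation is r_5 = 0.50, with a weaker echo at lag 10 (0.31); the remaining lags stay at or below 0.03.
The dominant spike at lag 5 indicates a seasonal period of 5.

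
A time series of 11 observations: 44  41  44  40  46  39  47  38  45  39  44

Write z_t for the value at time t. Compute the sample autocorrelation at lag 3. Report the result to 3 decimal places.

-0.736

Mean z̄ = (44 + 41 + 44 + 40 + 46 + 39 + 47 + 38 + 45 + 39 + 44)/11 = 42.4545
Numerator Σ_{t=1}^{8}(z_t−z̄)(z_{t+3}−z̄) = -72.6198
Denominator Σ(z_t−z̄)² = 98.7273
r_3 = -72.6198 / 98.7273 = -0.736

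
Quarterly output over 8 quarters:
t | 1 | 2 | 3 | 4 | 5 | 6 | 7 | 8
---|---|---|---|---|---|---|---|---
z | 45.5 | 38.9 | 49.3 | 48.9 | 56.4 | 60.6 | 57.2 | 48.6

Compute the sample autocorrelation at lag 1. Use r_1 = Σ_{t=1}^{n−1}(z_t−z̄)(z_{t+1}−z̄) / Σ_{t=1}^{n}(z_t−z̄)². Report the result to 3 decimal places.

Mean z̄ = (45.5 + 38.9 + 49.3 + 48.9 + 56.4 + 60.6 + 57.2 + 48.6)/8 = 50.6750
Deviations from mean: -5.1750, -11.7750, -1.3750, -1.7750, 5.7250, 9.9250, 6.5250, -2.0750
Numerator Σ_{t=1}^{7}(z_t−z̄)(z_{t+1}−z̄) = 177.4469
Denominator Σ(z_t−z̄)² = 348.6350
r_1 = 177.4469 / 348.6350 = 0.509

0.509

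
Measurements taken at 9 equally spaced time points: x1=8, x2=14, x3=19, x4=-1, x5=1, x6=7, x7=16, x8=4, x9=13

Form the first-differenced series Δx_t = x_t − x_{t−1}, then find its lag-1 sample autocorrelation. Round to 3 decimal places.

-0.316

First differences Δx: 6, 5, -20, 2, 6, 9, -12, 9
Mean of differences = 0.6250
Numerator Σ(Δx_t−Δx̄)(Δx_{t+1}−Δx̄) = -254.1406
Denominator Σ(Δx_t−Δx̄)² = 803.8750
r_1(Δx) = -254.1406 / 803.8750 = -0.316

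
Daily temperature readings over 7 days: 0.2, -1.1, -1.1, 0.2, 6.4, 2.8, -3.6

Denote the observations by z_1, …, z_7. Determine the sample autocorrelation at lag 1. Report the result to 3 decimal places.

Mean z̄ = (0.2 − 1.1 − 1.1 + 0.2 + 6.4 + 2.8 − 3.6)/7 = 0.5429
Σ(z_t−z̄)(z_{t+1}−z̄) = (0.5633) + (2.6990) + (0.5633) + (-2.0082) + (13.2204) + (-9.3510) = 5.6867
Denominator Σ(z_t−z̄)² = 62.1971
r_1 = 5.6867 / 62.1971 = 0.091

0.091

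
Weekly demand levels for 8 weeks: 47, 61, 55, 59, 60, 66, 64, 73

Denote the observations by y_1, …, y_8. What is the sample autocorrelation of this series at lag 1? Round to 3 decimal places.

0.144

Mean ȳ = (47 + 61 + 55 + 59 + 60 + 66 + 64 + 73)/8 = 60.6250
Deviations from mean: -13.6250, 0.3750, -5.6250, -1.6250, -0.6250, 5.3750, 3.3750, 12.3750
Σ(y_t−ȳ)(y_{t+1}−ȳ) = (-5.1094) + (-2.1094) + (9.1406) + (1.0156) + (-3.3594) + (18.1406) + (41.7656) = 59.4844
Denominator Σ(y_t−ȳ)² = 413.8750
r_1 = 59.4844 / 413.8750 = 0.144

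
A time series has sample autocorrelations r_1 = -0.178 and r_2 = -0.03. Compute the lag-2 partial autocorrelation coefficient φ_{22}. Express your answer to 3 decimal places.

φ_{22} = (r_2 − r_1²) / (1 − r_1²)
r_1² = (-0.178)² = 0.031684
Numerator = -0.03 − 0.0317 = -0.0617; denominator = 1 − 0.0317 = 0.9683
φ_{22} = -0.0617 / 0.9683 = -0.064

-0.064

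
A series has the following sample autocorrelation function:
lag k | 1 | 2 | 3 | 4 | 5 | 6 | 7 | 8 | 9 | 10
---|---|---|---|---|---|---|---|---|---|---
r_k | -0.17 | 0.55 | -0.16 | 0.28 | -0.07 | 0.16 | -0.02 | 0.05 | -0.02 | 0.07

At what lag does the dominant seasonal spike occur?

2

The largest autocorrelation is r_2 = 0.55, with weaker echoes at lags 4 (0.28) and 6 (0.16); the remaining lags stay at or below 0.07.
The dominant spike at lag 2 indicates a seasonal period of 2.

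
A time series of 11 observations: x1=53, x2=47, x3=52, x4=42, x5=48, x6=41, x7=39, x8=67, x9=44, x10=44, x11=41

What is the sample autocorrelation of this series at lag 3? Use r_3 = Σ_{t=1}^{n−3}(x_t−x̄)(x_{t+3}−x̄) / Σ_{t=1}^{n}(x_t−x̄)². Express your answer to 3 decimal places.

-0.122

Mean x̄ = (53 + 47 + 52 + 42 + 48 + 41 + 39 + 67 + 44 + 44 + 41)/11 = 47.0909
Numerator Σ_{t=1}^{8}(x_t−x̄)(x_{t+3}−x̄) = -78.2066
Denominator Σ(x_t−x̄)² = 640.9091
r_3 = -78.2066 / 640.9091 = -0.122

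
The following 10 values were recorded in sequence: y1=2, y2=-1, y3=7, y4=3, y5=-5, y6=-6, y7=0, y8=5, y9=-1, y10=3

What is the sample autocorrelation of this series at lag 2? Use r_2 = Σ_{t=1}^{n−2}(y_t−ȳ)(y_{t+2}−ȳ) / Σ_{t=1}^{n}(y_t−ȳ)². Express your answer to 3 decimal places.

Mean ȳ = (2 − 1 + 7 + 3 − 5 − 6 + 0 + 5 − 1 + 3)/10 = 0.7000
Numerator Σ_{t=1}^{8}(y_t−ȳ)(y_{t+2}−ȳ) = -60.7800
Denominator Σ(y_t−ȳ)² = 154.1000
r_2 = -60.7800 / 154.1000 = -0.394

-0.394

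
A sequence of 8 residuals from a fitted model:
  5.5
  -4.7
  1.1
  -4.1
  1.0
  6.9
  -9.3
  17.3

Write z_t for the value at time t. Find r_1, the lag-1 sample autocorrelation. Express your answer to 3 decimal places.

-0.509

Mean z̄ = (5.5 − 4.7 + 1.1 − 4.1 + 1.0 + 6.9 − 9.3 + 17.3)/8 = 1.7125
Deviations from mean: 3.7875, -6.4125, -0.6125, -5.8125, -0.7125, 5.1875, -11.0125, 15.5875
Σ(z_t−z̄)(z_{t+1}−z̄) = (-24.2873) + (3.9277) + (3.5602) + (4.1414) + (-3.6961) + (-57.1273) + (-171.6573) = -245.1389
Denominator Σ(z_t−z̄)² = 481.2888
r_1 = -245.1389 / 481.2888 = -0.509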